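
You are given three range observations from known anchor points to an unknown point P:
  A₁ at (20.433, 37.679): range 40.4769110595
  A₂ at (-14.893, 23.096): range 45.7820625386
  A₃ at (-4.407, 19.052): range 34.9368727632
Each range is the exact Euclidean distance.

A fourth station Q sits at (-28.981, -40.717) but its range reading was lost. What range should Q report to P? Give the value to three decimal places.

64.318

eq1: (x − 20.433)² + (y − 37.679)² = 40.4769110595²
eq2: (x + 14.893)² + (y − 23.096)² = 45.7820625386²
eq3: (x + 4.407)² + (y − 19.052)² = 34.9368727632²
eq3−eq2, eq3−eq1 (x²,y² cancel):
  -20.972·x + 8.088·y = -502.585860
  49.680·x + 37.254·y = 1037.018927
det = -20.972·37.254 − 8.088·49.680 = -1183.102728
x = (-502.585860·37.254 − 8.088·1037.018927) / -1183.102728 = 22.914952
y = (-20.972·1037.018927 − -502.585860·49.680) / -1183.102728 = -2.721746
|P − Q| = √((22.914952 − -28.981)² + (-2.721746 − -40.717)²) = 64.318187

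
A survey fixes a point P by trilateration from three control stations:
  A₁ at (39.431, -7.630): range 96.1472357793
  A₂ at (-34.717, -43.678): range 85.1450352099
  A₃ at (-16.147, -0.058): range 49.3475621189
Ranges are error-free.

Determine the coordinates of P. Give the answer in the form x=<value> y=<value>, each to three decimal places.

x=-43.504 y=41.012

eq1: (x − 39.431)² + (y + 7.630)² = 96.1472357793²
eq2: (x + 34.717)² + (y + 43.678)² = 85.1450352099²
eq3: (x + 16.147)² + (y + 0.058)² = 49.3475621189²
eq3−eq1, eq3−eq2 (x²,y² cancel):
  111.156·x − 15.144·y = -5456.817373
  -37.140·x − 87.240·y = -1962.186334
det = 111.156·-87.240 − -15.144·-37.140 = -10259.697600
x = (-5456.817373·-87.240 − -15.144·-1962.186334) / -10259.697600 = -43.503953
y = (111.156·-1962.186334 − -5456.817373·-37.140) / -10259.697600 = 41.012416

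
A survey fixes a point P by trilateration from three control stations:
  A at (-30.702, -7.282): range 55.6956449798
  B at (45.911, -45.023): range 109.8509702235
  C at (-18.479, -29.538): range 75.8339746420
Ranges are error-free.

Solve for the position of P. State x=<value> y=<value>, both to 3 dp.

x=-15.250 y=46.227

eq1: (x + 30.702)² + (y + 7.282)² = 55.6956449798²
eq2: (x − 45.911)² + (y + 45.023)² = 109.8509702235²
eq3: (x + 18.479)² + (y + 29.538)² = 75.8339746420²
eq2−eq1, eq2−eq3 (x²,y² cancel):
  -153.226·x + 75.482·y = 5825.980667
  -128.780·x + 30.970·y = 3395.520384
det = -153.226·30.970 − 75.482·-128.780 = 4975.162740
x = (5825.980667·30.970 − 75.482·3395.520384) / 4975.162740 = -15.249762
y = (-153.226·3395.520384 − 5825.980667·-128.780) / 4975.162740 = 46.227188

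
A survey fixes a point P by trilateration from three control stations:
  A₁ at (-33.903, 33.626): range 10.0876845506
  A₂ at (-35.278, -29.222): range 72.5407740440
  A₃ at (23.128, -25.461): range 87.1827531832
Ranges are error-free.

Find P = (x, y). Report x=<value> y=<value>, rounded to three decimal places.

x=-30.636 y=43.170

eq1: (x + 33.903)² + (y − 33.626)² = 10.0876845506²
eq2: (x + 35.278)² + (y + 29.222)² = 72.5407740440²
eq3: (x − 23.128)² + (y + 25.461)² = 87.1827531832²
eq2−eq3, eq2−eq1 (x²,y² cancel):
  116.812·x + 7.522·y = -3253.964217
  2.750·x + 125.696·y = 5342.061236
det = 116.812·125.696 − 7.522·2.750 = 14662.115652
x = (-3253.964217·125.696 − 7.522·5342.061236) / 14662.115652 = -30.636320
y = (116.812·5342.061236 − -3253.964217·2.750) / 14662.115652 = 43.170118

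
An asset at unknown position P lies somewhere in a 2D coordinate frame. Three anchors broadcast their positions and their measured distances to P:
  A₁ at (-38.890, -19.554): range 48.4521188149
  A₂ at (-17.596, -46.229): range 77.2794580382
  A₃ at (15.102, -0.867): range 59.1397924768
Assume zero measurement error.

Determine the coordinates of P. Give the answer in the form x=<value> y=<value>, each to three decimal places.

x=-36.050 y=28.815

eq1: (x + 38.890)² + (y + 19.554)² = 48.4521188149²
eq2: (x + 17.596)² + (y + 46.229)² = 77.2794580382²
eq3: (x − 15.102)² + (y + 0.867)² = 59.1397924768²
eq2−eq1, eq2−eq3 (x²,y² cancel):
  -42.588·x + 53.350·y = 3072.558176
  65.396·x + 90.724·y = 256.682016
det = -42.588·90.724 − 53.350·65.396 = -7352.630312
x = (3072.558176·90.724 − 53.350·256.682016) / -7352.630312 = -36.049791
y = (-42.588·256.682016 − 3072.558176·65.396) / -7352.630312 = 28.814802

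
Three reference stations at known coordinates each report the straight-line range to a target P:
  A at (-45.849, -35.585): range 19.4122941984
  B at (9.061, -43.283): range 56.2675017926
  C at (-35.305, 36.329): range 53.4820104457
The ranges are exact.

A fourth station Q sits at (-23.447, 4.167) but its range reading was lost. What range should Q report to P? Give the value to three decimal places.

eq1: (x + 45.849)² + (y + 35.585)² = 19.4122941984²
eq2: (x − 9.061)² + (y + 43.283)² = 56.2675017926²
eq3: (x + 35.305)² + (y − 36.329)² = 53.4820104457²
eq2−eq3, eq2−eq1 (x²,y² cancel):
  -88.732·x + 159.224·y = 916.425773
  -109.820·x + 15.396·y = 4202.097808
det = -88.732·15.396 − 159.224·-109.820 = 16119.861808
x = (916.425773·15.396 − 159.224·4202.097808) / 16119.861808 = -40.630964
y = (-88.732·4202.097808 − 916.425773·-109.820) / 16119.861808 = -16.887159
|P − Q| = √((-40.630964 − -23.447)² + (-16.887159 − 4.167)²) = 27.176575

27.177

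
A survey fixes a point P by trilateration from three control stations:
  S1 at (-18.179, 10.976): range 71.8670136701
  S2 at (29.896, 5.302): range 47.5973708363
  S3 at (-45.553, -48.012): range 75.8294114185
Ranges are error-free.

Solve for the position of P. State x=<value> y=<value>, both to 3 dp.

eq1: (x + 18.179)² + (y − 10.976)² = 71.8670136701²
eq2: (x − 29.896)² + (y − 5.302)² = 47.5973708363²
eq3: (x + 45.553)² + (y + 48.012)² = 75.8294114185²
eq3−eq1, eq3−eq2 (x²,y² cancel):
  54.748·x + 117.976·y = -3344.047354
  150.898·x + 106.628·y = 26.243993
det = 54.748·106.628 − 117.976·150.898 = -11964.672704
x = (-3344.047354·106.628 − 117.976·26.243993) / -11964.672704 = 30.060600
y = (54.748·26.243993 − -3344.047354·150.898) / -11964.672704 = -42.295086

x=30.061 y=-42.295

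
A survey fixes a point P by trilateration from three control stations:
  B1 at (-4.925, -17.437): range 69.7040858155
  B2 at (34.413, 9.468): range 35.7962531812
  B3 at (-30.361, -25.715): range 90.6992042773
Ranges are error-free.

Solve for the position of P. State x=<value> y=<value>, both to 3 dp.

eq1: (x + 4.925)² + (y + 17.437)² = 69.7040858155²
eq2: (x − 34.413)² + (y − 9.468)² = 35.7962531812²
eq3: (x + 30.361)² + (y + 25.715)² = 90.6992042773²
eq1−eq2, eq1−eq3 (x²,y² cancel):
  78.676·x + 53.810·y = 4522.880837
  -50.872·x − 16.556·y = -2112.939125
det = 78.676·-16.556 − 53.810·-50.872 = 1434.862464
x = (4522.880837·-16.556 − 53.810·-2112.939125) / 1434.862464 = 27.052376
y = (78.676·-2112.939125 − 4522.880837·-50.872) / 1434.862464 = 44.499314

x=27.052 y=44.499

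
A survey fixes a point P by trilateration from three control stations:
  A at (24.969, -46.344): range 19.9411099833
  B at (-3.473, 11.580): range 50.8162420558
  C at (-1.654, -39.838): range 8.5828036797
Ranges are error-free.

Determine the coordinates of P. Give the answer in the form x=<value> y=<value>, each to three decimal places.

x=6.770 y=-38.193

eq1: (x − 24.969)² + (y + 46.344)² = 19.9411099833²
eq2: (x + 3.473)² + (y − 11.580)² = 50.8162420558²
eq3: (x + 1.654)² + (y + 39.838)² = 8.5828036797²
eq2−eq3, eq2−eq1 (x²,y² cancel):
  3.638·x − 102.836·y = 3952.269769
  56.884·x − 115.848·y = 4809.701757
det = 3.638·-115.848 − -102.836·56.884 = 5428.268000
x = (3952.269769·-115.848 − -102.836·4809.701757) / 5428.268000 = 6.769736
y = (3.638·4809.701757 − 3952.269769·56.884) / 5428.268000 = -38.193254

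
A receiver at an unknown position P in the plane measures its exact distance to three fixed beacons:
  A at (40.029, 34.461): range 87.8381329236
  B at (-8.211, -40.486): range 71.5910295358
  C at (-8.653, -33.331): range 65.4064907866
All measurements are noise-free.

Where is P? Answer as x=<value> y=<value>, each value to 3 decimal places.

eq1: (x − 40.029)² + (y − 34.461)² = 87.8381329236²
eq2: (x + 8.211)² + (y + 40.486)² = 71.5910295358²
eq3: (x + 8.653)² + (y + 33.331)² = 65.4064907866²
eq1−eq3, eq1−eq2 (x²,y² cancel):
  -97.364·x − 135.584·y = 1833.477166
  -96.480·x − 149.894·y = 1506.917441
det = -97.364·-149.894 − -135.584·-96.480 = 1513.135096
x = (1833.477166·-149.894 − -135.584·1506.917441) / 1513.135096 = -46.600817
y = (-97.364·1506.917441 − 1833.477166·-96.480) / 1513.135096 = 19.941621

x=-46.601 y=19.942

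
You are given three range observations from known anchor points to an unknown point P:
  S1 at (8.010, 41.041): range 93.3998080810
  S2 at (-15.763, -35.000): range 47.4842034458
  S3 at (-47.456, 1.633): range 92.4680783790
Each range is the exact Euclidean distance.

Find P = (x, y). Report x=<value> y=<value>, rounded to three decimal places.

eq1: (x − 8.010)² + (y − 41.041)² = 93.3998080810²
eq2: (x + 15.763)² + (y + 35.000)² = 47.4842034458²
eq3: (x + 47.456)² + (y − 1.633)² = 92.4680783790²
eq3−eq2, eq3−eq1 (x²,y² cancel):
  63.386·x − 73.266·y = 5514.329486
  110.932·x + 78.816·y = -679.393474
det = 63.386·78.816 − -73.266·110.932 = 13123.374888
x = (5514.329486·78.816 − -73.266·-679.393474) / 13123.374888 = 29.324846
y = (63.386·-679.393474 − 5514.329486·110.932) / 13123.374888 = -49.894150

x=29.325 y=-49.894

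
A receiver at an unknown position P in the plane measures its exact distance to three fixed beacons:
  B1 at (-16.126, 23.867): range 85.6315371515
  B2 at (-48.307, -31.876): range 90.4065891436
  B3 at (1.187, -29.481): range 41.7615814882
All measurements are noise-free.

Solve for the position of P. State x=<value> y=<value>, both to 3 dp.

x=41.803 y=-39.197

eq1: (x + 16.126)² + (y − 23.867)² = 85.6315371515²
eq2: (x + 48.307)² + (y + 31.876)² = 90.4065891436²
eq3: (x − 1.187)² + (y + 29.481)² = 41.7615814882²
eq2−eq1, eq2−eq3 (x²,y² cancel):
  64.362·x + 111.486·y = -1679.372854
  98.988·x + 4.790·y = 3950.214377
det = 64.362·4.790 − 111.486·98.988 = -10727.482188
x = (-1679.372854·4.790 − 111.486·3950.214377) / -10727.482188 = 41.802707
y = (64.362·3950.214377 − -1679.372854·98.988) / -10727.482188 = -39.196659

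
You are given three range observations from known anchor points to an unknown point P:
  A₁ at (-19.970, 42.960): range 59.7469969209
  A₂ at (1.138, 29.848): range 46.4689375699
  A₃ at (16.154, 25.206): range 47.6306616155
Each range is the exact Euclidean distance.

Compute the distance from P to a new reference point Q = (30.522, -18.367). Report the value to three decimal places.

38.957

eq1: (x + 19.970)² + (y − 42.960)² = 59.7469969209²
eq2: (x − 1.138)² + (y − 29.848)² = 46.4689375699²
eq3: (x − 16.154)² + (y − 25.206)² = 47.6306616155²
eq1−eq3, eq1−eq2 (x²,y² cancel):
  72.248·x − 35.508·y = -47.044633
  42.216·x − 26.224·y = 58.177130
det = 72.248·-26.224 − -35.508·42.216 = -395.625824
x = (-47.044633·-26.224 − -35.508·58.177130) / -395.625824 = -8.339830
y = (72.248·58.177130 − -47.044633·42.216) / -395.625824 = -15.644119
|P − Q| = √((-8.339830 − 30.522)² + (-15.644119 − -18.367)²) = 38.957103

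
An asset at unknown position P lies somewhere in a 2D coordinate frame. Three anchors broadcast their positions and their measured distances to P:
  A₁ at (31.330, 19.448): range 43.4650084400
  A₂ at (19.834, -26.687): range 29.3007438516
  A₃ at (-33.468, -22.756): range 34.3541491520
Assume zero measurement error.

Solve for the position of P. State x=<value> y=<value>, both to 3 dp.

eq1: (x − 31.330)² + (y − 19.448)² = 43.4650084400²
eq2: (x − 19.834)² + (y + 26.687)² = 29.3007438516²
eq3: (x + 33.468)² + (y + 22.756)² = 34.3541491520²
eq1−eq2, eq1−eq3 (x²,y² cancel):
  -22.992·x − 92.270·y = 776.463289
  -129.596·x − 84.408·y = 987.148351
det = -22.992·-84.408 − -92.270·-129.596 = -10017.114184
x = (776.463289·-84.408 − -92.270·987.148351) / -10017.114184 = -2.550082
y = (-22.992·987.148351 − 776.463289·-129.596) / -10017.114184 = -7.779688

x=-2.550 y=-7.780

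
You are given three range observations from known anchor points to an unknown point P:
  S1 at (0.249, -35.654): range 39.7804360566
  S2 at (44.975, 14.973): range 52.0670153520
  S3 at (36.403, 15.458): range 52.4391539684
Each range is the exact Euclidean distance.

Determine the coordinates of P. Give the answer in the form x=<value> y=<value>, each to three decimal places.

x=40.011 y=-36.857

eq1: (x − 0.249)² + (y + 35.654)² = 39.7804360566²
eq2: (x − 44.975)² + (y − 14.973)² = 52.0670153520²
eq3: (x − 36.403)² + (y − 15.458)² = 52.4391539684²
eq3−eq1, eq3−eq2 (x²,y² cancel):
  -72.308·x − 102.224·y = 874.523320
  17.144·x − 0.970·y = 721.703962
det = -72.308·-0.970 − -102.224·17.144 = 1822.667016
x = (874.523320·-0.970 − -102.224·721.703962) / 1822.667016 = 40.011246
y = (-72.308·721.703962 − 874.523320·17.144) / 1822.667016 = -36.856868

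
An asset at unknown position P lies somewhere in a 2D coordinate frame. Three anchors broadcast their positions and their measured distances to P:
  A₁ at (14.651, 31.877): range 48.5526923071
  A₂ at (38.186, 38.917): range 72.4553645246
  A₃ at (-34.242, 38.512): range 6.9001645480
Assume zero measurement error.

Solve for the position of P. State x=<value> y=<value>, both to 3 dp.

x=-33.901 y=31.620

eq1: (x − 14.651)² + (y − 31.877)² = 48.5526923071²
eq2: (x − 38.186)² + (y − 38.917)² = 72.4553645246²
eq3: (x + 34.242)² + (y − 38.512)² = 6.9001645480²
eq2−eq3, eq2−eq1 (x²,y² cancel):
  -144.856·x − 0.810·y = 4885.152801
  -47.070·x − 14.080·y = 1150.507363
det = -144.856·-14.080 − -0.810·-47.070 = 2001.445780
x = (4885.152801·-14.080 − -0.810·1150.507363) / 2001.445780 = -33.901014
y = (-144.856·1150.507363 − 4885.152801·-47.070) / 2001.445780 = 31.620266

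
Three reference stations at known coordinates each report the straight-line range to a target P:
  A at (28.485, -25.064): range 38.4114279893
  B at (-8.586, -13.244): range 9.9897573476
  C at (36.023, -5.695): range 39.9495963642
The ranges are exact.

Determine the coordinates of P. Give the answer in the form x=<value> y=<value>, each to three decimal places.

x=-3.906 y=-4.418

eq1: (x − 28.485)² + (y + 25.064)² = 38.4114279893²
eq2: (x + 8.586)² + (y + 13.244)² = 9.9897573476²
eq3: (x − 36.023)² + (y + 5.695)² = 39.9495963642²
eq3−eq1, eq3−eq2 (x²,y² cancel):
  -15.076·x − 38.738·y = 230.042216
  -89.218·x − 15.098·y = 415.208376
det = -15.076·-15.098 − -38.738·-89.218 = -3228.509436
x = (230.042216·-15.098 − -38.738·415.208376) / -3228.509436 = -3.906188
y = (-15.076·415.208376 − 230.042216·-89.218) / -3228.509436 = -4.418208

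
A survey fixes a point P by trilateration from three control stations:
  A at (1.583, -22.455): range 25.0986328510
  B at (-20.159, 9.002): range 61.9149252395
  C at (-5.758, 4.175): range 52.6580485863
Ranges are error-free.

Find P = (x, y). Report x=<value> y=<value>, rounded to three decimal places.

eq1: (x − 1.583)² + (y + 22.455)² = 25.0986328510²
eq2: (x + 20.159)² + (y − 9.002)² = 61.9149252395²
eq3: (x + 5.758)² + (y − 4.175)² = 52.6580485863²
eq2−eq3, eq2−eq1 (x²,y² cancel):
  28.802·x − 9.654·y = 623.751790
  43.484·x − 62.914·y = 3222.828225
det = 28.802·-62.914 − -9.654·43.484 = -1392.254492
x = (623.751790·-62.914 − -9.654·3222.828225) / -1392.254492 = 5.839117
y = (28.802·3222.828225 − 623.751790·43.484) / -1392.254492 = -47.190134

x=5.839 y=-47.190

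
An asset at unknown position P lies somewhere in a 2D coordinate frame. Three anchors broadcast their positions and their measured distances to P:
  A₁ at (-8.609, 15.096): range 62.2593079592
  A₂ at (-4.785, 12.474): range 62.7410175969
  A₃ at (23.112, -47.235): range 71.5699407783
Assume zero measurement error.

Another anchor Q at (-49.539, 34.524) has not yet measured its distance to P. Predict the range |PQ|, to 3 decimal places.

68.340

eq1: (x + 8.609)² + (y − 15.096)² = 62.2593079592²
eq2: (x + 4.785)² + (y − 12.474)² = 62.7410175969²
eq3: (x − 23.112)² + (y + 47.235)² = 71.5699407783²
eq3−eq1, eq3−eq2 (x²,y² cancel):
  -63.442·x + 124.662·y = -1217.270677
  -55.794·x + 119.418·y = -1400.991734
det = -63.442·119.418 − 124.662·-55.794 = -620.725128
x = (-1217.270677·119.418 − 124.662·-1400.991734) / -620.725128 = -47.180951
y = (-63.442·-1400.991734 − -1217.270677·-55.794) / -620.725128 = -33.775526
|P − Q| = √((-47.180951 − -49.539)² + (-33.775526 − 34.524)²) = 68.340219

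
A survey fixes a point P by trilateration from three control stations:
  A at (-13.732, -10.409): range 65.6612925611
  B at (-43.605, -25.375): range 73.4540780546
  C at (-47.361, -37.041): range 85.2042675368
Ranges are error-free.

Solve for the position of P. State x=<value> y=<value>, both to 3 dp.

eq1: (x + 13.732)² + (y + 10.409)² = 65.6612925611²
eq2: (x + 43.605)² + (y + 25.375)² = 73.4540780546²
eq3: (x + 47.361)² + (y + 37.041)² = 85.2042675368²
eq3−eq1, eq3−eq2 (x²,y² cancel):
  67.258·x + 53.264·y = -369.823031
  7.512·x + 23.332·y = 794.452272
det = 67.258·23.332 − 53.264·7.512 = 1169.144488
x = (-369.823031·23.332 − 53.264·794.452272) / 1169.144488 = -43.574098
y = (67.258·794.452272 − -369.823031·7.512) / 1169.144488 = 48.079072

x=-43.574 y=48.079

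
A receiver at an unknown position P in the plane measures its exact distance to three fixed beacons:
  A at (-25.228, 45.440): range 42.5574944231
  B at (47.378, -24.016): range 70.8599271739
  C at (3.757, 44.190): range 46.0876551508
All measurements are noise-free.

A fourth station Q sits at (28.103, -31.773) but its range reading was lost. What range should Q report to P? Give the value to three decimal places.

57.991

eq1: (x + 25.228)² + (y − 45.440)² = 42.5574944231²
eq2: (x − 47.378)² + (y + 24.016)² = 70.8599271739²
eq3: (x − 3.757)² + (y − 44.190)² = 46.0876551508²
eq3−eq1, eq3−eq2 (x²,y² cancel):
  -57.970·x + 2.500·y = 1047.306061
  87.242·x − 136.412·y = -2042.485331
det = -57.970·-136.412 − 2.500·87.242 = 7689.698640
x = (1047.306061·-136.412 − 2.500·-2042.485331) / 7689.698640 = -17.914733
y = (-57.970·-2042.485331 − 1047.306061·87.242) / 7689.698640 = 3.515586
|P − Q| = √((-17.914733 − 28.103)² + (3.515586 − -31.773)²) = 57.990655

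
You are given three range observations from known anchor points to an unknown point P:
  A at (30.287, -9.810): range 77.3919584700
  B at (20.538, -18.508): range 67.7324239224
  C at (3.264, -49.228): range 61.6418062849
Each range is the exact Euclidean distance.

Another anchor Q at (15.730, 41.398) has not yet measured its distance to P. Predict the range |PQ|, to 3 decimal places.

83.413

eq1: (x − 30.287)² + (y + 9.810)² = 77.3919584700²
eq2: (x − 20.538)² + (y + 18.508)² = 67.7324239224²
eq3: (x − 3.264)² + (y + 49.228)² = 61.6418062849²
eq1−eq2, eq1−eq3 (x²,y² cancel):
  -19.498·x − 17.396·y = 1152.651024
  -54.046·x − 78.836·y = 3610.314165
det = -19.498·-78.836 − -17.396·-54.046 = 596.960112
x = (1152.651024·-78.836 − -17.396·3610.314165) / 596.960112 = -47.013813
y = (-19.498·3610.314165 − 1152.651024·-54.046) / 596.960112 = -13.564940
|P − Q| = √((-47.013813 − 15.730)² + (-13.564940 − 41.398)²) = 83.412894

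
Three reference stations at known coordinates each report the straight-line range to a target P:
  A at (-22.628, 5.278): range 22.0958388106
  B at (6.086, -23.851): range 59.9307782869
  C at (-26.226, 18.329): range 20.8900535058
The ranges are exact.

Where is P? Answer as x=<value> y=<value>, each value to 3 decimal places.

x=-44.523 y=8.249

eq1: (x + 22.628)² + (y − 5.278)² = 22.0958388106²
eq2: (x − 6.086)² + (y + 23.851)² = 59.9307782869²
eq3: (x + 26.226)² + (y − 18.329)² = 20.8900535058²
eq3−eq1, eq3−eq2 (x²,y² cancel):
  7.196·x − 26.102·y = -535.703406
  64.624·x − 84.360·y = -3573.149571
det = 7.196·-84.360 − -26.102·64.624 = 1079.761088
x = (-535.703406·-84.360 − -26.102·-3573.149571) / 1079.761088 = -44.523192
y = (7.196·-3573.149571 − -535.703406·64.624) / 1079.761088 = 8.248966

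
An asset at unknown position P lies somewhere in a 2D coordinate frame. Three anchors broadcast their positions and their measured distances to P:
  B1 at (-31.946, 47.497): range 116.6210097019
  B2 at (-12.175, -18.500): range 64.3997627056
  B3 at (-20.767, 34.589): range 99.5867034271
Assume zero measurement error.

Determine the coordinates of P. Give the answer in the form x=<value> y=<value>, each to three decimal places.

x=49.926 y=-35.554

eq1: (x + 31.946)² + (y − 47.497)² = 116.6210097019²
eq2: (x + 12.175)² + (y + 18.500)² = 64.3997627056²
eq3: (x + 20.767)² + (y − 34.589)² = 99.5867034271²
eq1−eq2, eq1−eq3 (x²,y² cancel):
  39.542·x − 131.994·y = 6667.099167
  22.358·x − 25.816·y = 2034.103689
det = 39.542·-25.816 − -131.994·22.358 = 1930.305580
x = (6667.099167·-25.816 − -131.994·2034.103689) / 1930.305580 = 49.925593
y = (39.542·2034.103689 − 6667.099167·22.358) / 1930.305580 = -35.554202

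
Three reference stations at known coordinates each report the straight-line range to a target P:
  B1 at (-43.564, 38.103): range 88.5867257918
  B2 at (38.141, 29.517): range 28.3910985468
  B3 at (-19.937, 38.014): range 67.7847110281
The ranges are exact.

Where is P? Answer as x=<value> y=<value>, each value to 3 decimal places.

eq1: (x + 43.564)² + (y − 38.103)² = 88.5867257918²
eq2: (x − 38.141)² + (y − 29.517)² = 28.3910985468²
eq3: (x + 19.937)² + (y − 38.014)² = 67.7847110281²
eq3−eq1, eq3−eq2 (x²,y² cancel):
  -47.254·x + 0.178·y = -1745.728397
  116.156·x − 16.994·y = 4272.153577
det = -47.254·-16.994 − 0.178·116.156 = 782.358708
x = (-1745.728397·-16.994 − 0.178·4272.153577) / 782.358708 = 36.947841
y = (-47.254·4272.153577 − -1745.728397·116.156) / 782.358708 = 1.150984

x=36.948 y=1.151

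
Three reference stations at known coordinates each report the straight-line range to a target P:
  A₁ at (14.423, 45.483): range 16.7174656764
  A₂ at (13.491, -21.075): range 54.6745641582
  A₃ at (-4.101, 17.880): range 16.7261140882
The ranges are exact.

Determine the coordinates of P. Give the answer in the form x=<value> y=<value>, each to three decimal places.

eq1: (x − 14.423)² + (y − 45.483)² = 16.7174656764²
eq2: (x − 13.491)² + (y + 21.075)² = 54.6745641582²
eq3: (x + 4.101)² + (y − 17.880)² = 16.7261140882²
eq1−eq3, eq1−eq2 (x²,y² cancel):
  -37.048·x − 55.206·y = -1940.502851
  -1.864·x − 133.116·y = -4360.397819
det = -37.048·-133.116 − -55.206·-1.864 = 4828.777584
x = (-1940.502851·-133.116 − -55.206·-4360.397819) / 4828.777584 = 3.643128
y = (-37.048·-4360.397819 − -1940.502851·-1.864) / 4828.777584 = 32.705362

x=3.643 y=32.705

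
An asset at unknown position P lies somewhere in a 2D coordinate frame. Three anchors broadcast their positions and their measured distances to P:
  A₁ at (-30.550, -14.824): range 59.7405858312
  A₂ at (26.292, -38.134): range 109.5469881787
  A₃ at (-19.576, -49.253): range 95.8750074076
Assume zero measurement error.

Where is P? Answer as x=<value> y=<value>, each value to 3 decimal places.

eq1: (x + 30.550)² + (y + 14.824)² = 59.7405858312²
eq2: (x − 26.292)² + (y + 38.134)² = 109.5469881787²
eq3: (x + 19.576)² + (y + 49.253)² = 95.8750074076²
eq3−eq1, eq3−eq2 (x²,y² cancel):
  -21.948·x + 68.858·y = 3967.055141
  91.736·x + 22.238·y = -3472.132139
det = -21.948·22.238 − 68.858·91.736 = -6804.837112
x = (3967.055141·22.238 − 68.858·-3472.132139) / -6804.837112 = -48.098645
y = (-21.948·-3472.132139 − 3967.055141·91.736) / -6804.837112 = 42.281014

x=-48.099 y=42.281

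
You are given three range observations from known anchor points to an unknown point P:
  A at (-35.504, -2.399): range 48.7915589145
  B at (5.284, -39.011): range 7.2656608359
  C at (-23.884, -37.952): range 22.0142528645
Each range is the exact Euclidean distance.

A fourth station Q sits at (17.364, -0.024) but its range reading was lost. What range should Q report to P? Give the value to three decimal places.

eq1: (x + 35.504)² + (y + 2.399)² = 48.7915589145²
eq2: (x − 5.284)² + (y + 39.011)² = 7.2656608359²
eq3: (x + 23.884)² + (y + 37.952)² = 22.0142528645²
eq1−eq3, eq1−eq2 (x²,y² cancel):
  23.240·x − 71.106·y = 2640.499435
  81.576·x − 73.224·y = 2611.315954
det = 23.240·-73.224 − -71.106·81.576 = 4098.817296
x = (2640.499435·-73.224 − -71.106·2611.315954) / 4098.817296 = -1.870710
y = (23.240·2611.315954 − 2640.499435·81.576) / 4098.817296 = -37.746108
|P − Q| = √((-1.870710 − 17.364)² + (-37.746108 − -0.024)²) = 42.343022

42.343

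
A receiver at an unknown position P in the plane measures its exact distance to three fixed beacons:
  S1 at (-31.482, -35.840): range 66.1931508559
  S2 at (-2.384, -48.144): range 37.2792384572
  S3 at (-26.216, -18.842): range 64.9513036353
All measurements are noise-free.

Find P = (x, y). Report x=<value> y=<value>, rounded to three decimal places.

eq1: (x + 31.482)² + (y + 35.840)² = 66.1931508559²
eq2: (x + 2.384)² + (y + 48.144)² = 37.2792384572²
eq3: (x + 26.216)² + (y + 18.842)² = 64.9513036353²
eq1−eq3, eq1−eq2 (x²,y² cancel):
  10.532·x + 33.996·y = -1070.460928
  58.196·x − 24.608·y = 3039.697868
det = 10.532·-24.608 − 33.996·58.196 = -2237.602672
x = (-1070.460928·-24.608 − 33.996·3039.697868) / -2237.602672 = 34.409892
y = (10.532·3039.697868 − -1070.460928·58.196) / -2237.602672 = -42.148074

x=34.410 y=-42.148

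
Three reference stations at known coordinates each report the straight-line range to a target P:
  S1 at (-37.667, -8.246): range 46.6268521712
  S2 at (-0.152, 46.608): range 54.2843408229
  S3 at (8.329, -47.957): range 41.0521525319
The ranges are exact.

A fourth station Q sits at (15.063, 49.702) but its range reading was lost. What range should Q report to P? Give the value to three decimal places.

56.941

eq1: (x + 37.667)² + (y + 8.246)² = 46.6268521712²
eq2: (x + 0.152)² + (y − 46.608)² = 54.2843408229²
eq3: (x − 8.329)² + (y + 47.957)² = 41.0521525319²
eq2−eq1, eq2−eq3 (x²,y² cancel):
  -75.030·x − 109.708·y = 87.196952
  16.962·x − 189.130·y = 1458.427753
det = -75.030·-189.130 − -109.708·16.962 = 16051.290996
x = (87.196952·-189.130 − -109.708·1458.427753) / 16051.290996 = 8.940691
y = (-75.030·1458.427753 − 87.196952·16.962) / 16051.290996 = -6.909405
|P − Q| = √((8.940691 − 15.063)² + (-6.909405 − 49.702)²) = 56.941495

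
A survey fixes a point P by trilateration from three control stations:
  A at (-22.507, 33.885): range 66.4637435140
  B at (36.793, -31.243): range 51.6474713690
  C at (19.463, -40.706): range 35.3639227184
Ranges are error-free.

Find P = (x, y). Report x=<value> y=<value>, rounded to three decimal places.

eq1: (x + 22.507)² + (y − 33.885)² = 66.4637435140²
eq2: (x − 36.793)² + (y + 31.243)² = 51.6474713690²
eq3: (x − 19.463)² + (y + 40.706)² = 35.3639227184²
eq3−eq2, eq3−eq1 (x²,y² cancel):
  34.660·x + 18.926·y = -1122.791176
  -83.940·x + 149.182·y = -3547.850703
det = 34.660·149.182 − 18.926·-83.940 = 6759.296560
x = (-1122.791176·149.182 − 18.926·-3547.850703) / 6759.296560 = -14.846754
y = (34.660·-3547.850703 − -1122.791176·-83.940) / 6759.296560 = -32.135829

x=-14.847 y=-32.136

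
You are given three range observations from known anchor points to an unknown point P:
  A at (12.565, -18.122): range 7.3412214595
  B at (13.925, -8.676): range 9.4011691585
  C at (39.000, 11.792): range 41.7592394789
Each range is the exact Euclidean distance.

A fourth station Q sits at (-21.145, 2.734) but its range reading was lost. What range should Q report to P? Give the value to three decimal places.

32.299

eq1: (x − 12.565)² + (y + 18.122)² = 7.3412214595²
eq2: (x − 13.925)² + (y + 8.676)² = 9.4011691585²
eq3: (x − 39.000)² + (y − 11.792)² = 41.7592394789²
eq2−eq1, eq2−eq3 (x²,y² cancel):
  -2.720·x − 18.892·y = 251.595957
  50.150·x + 40.936·y = -264.579437
det = -2.720·40.936 − -18.892·50.150 = 836.087880
x = (251.595957·40.936 − -18.892·-264.579437) / 836.087880 = 6.340120
y = (-2.720·-264.579437 − 251.595957·50.150) / 836.087880 = -14.230419
|P − Q| = √((6.340120 − -21.145)² + (-14.230419 − 2.734)²) = 32.298968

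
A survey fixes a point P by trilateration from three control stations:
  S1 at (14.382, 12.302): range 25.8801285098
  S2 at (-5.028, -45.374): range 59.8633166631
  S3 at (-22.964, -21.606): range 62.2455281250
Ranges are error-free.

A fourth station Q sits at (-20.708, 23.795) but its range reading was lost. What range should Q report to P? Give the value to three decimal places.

62.285

eq1: (x − 14.382)² + (y − 12.302)² = 25.8801285098²
eq2: (x + 5.028)² + (y + 45.374)² = 59.8633166631²
eq3: (x + 22.964)² + (y + 21.606)² = 62.2455281250²
eq1−eq2, eq1−eq3 (x²,y² cancel):
  -38.820·x − 115.352·y = -1187.936098
  -74.692·x − 67.816·y = -2568.741316
det = -38.820·-67.816 − -115.352·-74.692 = -5983.254464
x = (-1187.936098·-67.816 − -115.352·-2568.741316) / -5983.254464 = 36.058699
y = (-38.820·-2568.741316 − -1187.936098·-74.692) / -5983.254464 = -1.836662
|P − Q| = √((36.058699 − -20.708)² + (-1.836662 − 23.795)²) = 62.285153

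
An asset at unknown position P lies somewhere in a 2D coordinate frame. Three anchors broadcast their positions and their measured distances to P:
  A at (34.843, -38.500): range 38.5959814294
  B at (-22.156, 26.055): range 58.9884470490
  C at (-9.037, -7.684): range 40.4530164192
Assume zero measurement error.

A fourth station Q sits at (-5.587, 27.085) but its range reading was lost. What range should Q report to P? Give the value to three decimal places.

eq1: (x − 34.843)² + (y + 38.500)² = 38.5959814294²
eq2: (x + 22.156)² + (y − 26.055)² = 58.9884470490²
eq3: (x + 9.037)² + (y + 7.684)² = 40.4530164192²
eq3−eq2, eq3−eq1 (x²,y² cancel):
  -26.238·x + 67.478·y = -814.150212
  87.760·x − 61.632·y = 2702.370179
det = -26.238·-61.632 − 67.478·87.760 = -4304.768864
x = (-814.150212·-61.632 − 67.478·2702.370179) / -4304.768864 = 30.703816
y = (-26.238·2702.370179 − -814.150212·87.760) / -4304.768864 = -0.126612
|P − Q| = √((30.703816 − -5.587)² + (-0.126612 − 27.085)²) = 45.359620

45.360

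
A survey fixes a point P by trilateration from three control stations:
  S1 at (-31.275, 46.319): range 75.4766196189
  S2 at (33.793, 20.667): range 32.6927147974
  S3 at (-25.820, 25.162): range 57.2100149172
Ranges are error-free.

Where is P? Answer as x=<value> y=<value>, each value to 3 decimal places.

x=20.067 y=-9.005

eq1: (x + 31.275)² + (y − 46.319)² = 75.4766196189²
eq2: (x − 33.793)² + (y − 20.667)² = 32.6927147974²
eq3: (x + 25.820)² + (y − 25.162)² = 57.2100149172²
eq2−eq1, eq2−eq3 (x²,y² cancel):
  -130.136·x + 51.304·y = -3073.422860
  -119.226·x + 8.990·y = -2473.465300
det = -130.136·8.990 − 51.304·-119.226 = 4946.848064
x = (-3073.422860·8.990 − 51.304·-2473.465300) / 4946.848064 = 20.067039
y = (-130.136·-2473.465300 − -3073.422860·-119.226) / 4946.848064 = -9.004731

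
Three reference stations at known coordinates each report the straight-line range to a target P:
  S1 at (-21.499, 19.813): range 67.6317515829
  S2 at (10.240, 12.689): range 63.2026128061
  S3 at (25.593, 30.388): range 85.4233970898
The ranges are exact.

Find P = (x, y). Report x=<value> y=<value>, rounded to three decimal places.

eq1: (x + 21.499)² + (y − 19.813)² = 67.6317515829²
eq2: (x − 10.240)² + (y − 12.689)² = 63.2026128061²
eq3: (x − 25.593)² + (y − 30.388)² = 85.4233970898²
eq3−eq1, eq3−eq2 (x²,y² cancel):
  -94.184·x − 21.150·y = 1999.432725
  -30.706·x − 35.398·y = 1990.022633
det = -94.184·-35.398 − -21.150·-30.706 = 2684.493332
x = (1999.432725·-35.398 − -21.150·1990.022633) / 2684.493332 = -10.686166
y = (-94.184·1990.022633 − 1999.432725·-30.706) / 2684.493332 = -46.948789

x=-10.686 y=-46.949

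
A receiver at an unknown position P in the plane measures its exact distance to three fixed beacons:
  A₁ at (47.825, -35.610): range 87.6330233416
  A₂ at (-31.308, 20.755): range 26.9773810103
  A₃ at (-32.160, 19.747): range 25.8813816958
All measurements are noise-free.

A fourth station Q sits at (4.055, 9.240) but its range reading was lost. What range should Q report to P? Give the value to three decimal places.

eq1: (x − 47.825)² + (y + 35.610)² = 87.6330233416²
eq2: (x + 31.308)² + (y − 20.755)² = 26.9773810103²
eq3: (x + 32.160)² + (y − 19.747)² = 25.8813816958²
eq2−eq1, eq2−eq3 (x²,y² cancel):
  158.266·x − 112.730·y = -4807.425858
  -1.704·x − 2.016·y = 71.181888
det = 158.266·-2.016 − -112.730·-1.704 = -511.156176
x = (-4807.425858·-2.016 − -112.730·71.181888) / -511.156176 = -34.658888
y = (158.266·71.181888 − -4807.425858·-1.704) / -511.156176 = -6.013463
|P − Q| = √((-34.658888 − 4.055)² + (-6.013463 − 9.240)²) = 41.610495

41.610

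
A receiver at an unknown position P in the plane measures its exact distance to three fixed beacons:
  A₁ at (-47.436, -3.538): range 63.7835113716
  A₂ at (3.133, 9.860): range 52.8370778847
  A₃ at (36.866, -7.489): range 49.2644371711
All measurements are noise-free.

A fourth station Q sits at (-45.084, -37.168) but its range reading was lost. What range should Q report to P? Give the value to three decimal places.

eq1: (x + 47.436)² + (y + 3.538)² = 63.7835113716²
eq2: (x − 3.133)² + (y − 9.860)² = 52.8370778847²
eq3: (x − 36.866)² + (y + 7.489)² = 49.2644371711²
eq2−eq1, eq2−eq3 (x²,y² cancel):
  -101.138·x − 26.796·y = 879.076728
  67.466·x − 34.698·y = 1672.923818
det = -101.138·-34.698 − -26.796·67.466 = 5317.105260
x = (879.076728·-34.698 − -26.796·1672.923818) / 5317.105260 = 2.694222
y = (-101.138·1672.923818 − 879.076728·67.466) / 5317.105260 = -42.975256
|P − Q| = √((2.694222 − -45.084)² + (-42.975256 − -37.168)²) = 48.129853

48.130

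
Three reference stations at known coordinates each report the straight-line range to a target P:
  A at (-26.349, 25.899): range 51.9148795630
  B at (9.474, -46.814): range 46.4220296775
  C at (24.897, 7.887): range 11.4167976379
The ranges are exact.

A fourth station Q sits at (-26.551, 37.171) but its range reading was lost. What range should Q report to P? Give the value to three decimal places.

58.740

eq1: (x + 26.349)² + (y − 25.899)² = 51.9148795630²
eq2: (x − 9.474)² + (y + 46.814)² = 46.4220296775²
eq3: (x − 24.897)² + (y − 7.887)² = 11.4167976379²
eq3−eq1, eq3−eq2 (x²,y² cancel):
  -102.492·x + 36.024·y = -1881.848828
  -30.846·x − 109.402·y = -425.419677
det = -102.492·-109.402 − 36.024·-30.846 = 12324.026088
x = (-1881.848828·-109.402 − 36.024·-425.419677) / 12324.026088 = 17.948951
y = (-102.492·-425.419677 − -1881.848828·-30.846) / 12324.026088 = -1.172133
|P − Q| = √((17.948951 − -26.551)² + (-1.172133 − 37.171)²) = 58.740459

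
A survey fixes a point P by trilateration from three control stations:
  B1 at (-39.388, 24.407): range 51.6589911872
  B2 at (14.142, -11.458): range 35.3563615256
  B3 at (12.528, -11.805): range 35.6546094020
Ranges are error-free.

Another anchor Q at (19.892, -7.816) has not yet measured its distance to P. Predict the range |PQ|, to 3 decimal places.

eq1: (x + 39.388)² + (y − 24.407)² = 51.6589911872²
eq2: (x − 14.142)² + (y + 11.458)² = 35.3563615256²
eq3: (x − 12.528)² + (y + 11.805)² = 35.6546094020²
eq3−eq1, eq3−eq2 (x²,y² cancel):
  -103.832·x + 72.424·y = 453.407185
  3.228·x + 0.694·y = 56.151990
det = -103.832·0.694 − 72.424·3.228 = -305.844080
x = (453.407185·0.694 − 72.424·56.151990) / -305.844080 = 12.267974
y = (-103.832·56.151990 − 453.407185·3.228) / -305.844080 = 23.848661
|P − Q| = √((12.267974 − 19.892)² + (23.848661 − -7.816)²) = 32.569565

32.570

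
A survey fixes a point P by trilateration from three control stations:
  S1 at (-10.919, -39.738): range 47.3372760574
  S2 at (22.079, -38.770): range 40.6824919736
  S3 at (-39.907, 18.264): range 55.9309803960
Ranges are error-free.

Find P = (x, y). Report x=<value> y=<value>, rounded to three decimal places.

x=13.276 y=0.949

eq1: (x + 10.919)² + (y + 39.738)² = 47.3372760574²
eq2: (x − 22.079)² + (y + 38.770)² = 40.6824919736²
eq3: (x + 39.907)² + (y − 18.264)² = 55.9309803960²
eq2−eq3, eq2−eq1 (x²,y² cancel):
  -123.972·x + 114.068·y = -1537.662211
  -65.996·x − 1.936·y = -878.014487
det = -123.972·-1.936 − 114.068·-65.996 = 7768.041520
x = (-1537.662211·-1.936 − 114.068·-878.014487) / 7768.041520 = 13.276225
y = (-123.972·-878.014487 − -1537.662211·-65.996) / 7768.041520 = 0.948715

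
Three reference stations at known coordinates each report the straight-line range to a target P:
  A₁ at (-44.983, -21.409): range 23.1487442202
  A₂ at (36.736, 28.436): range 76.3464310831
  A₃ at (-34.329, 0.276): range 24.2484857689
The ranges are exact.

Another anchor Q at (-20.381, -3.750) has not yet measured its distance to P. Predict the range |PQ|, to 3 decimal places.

eq1: (x + 44.983)² + (y + 21.409)² = 23.1487442202²
eq2: (x − 36.736)² + (y − 28.436)² = 76.3464310831²
eq3: (x + 34.329)² + (y − 0.276)² = 24.2484857689²
eq1−eq2, eq1−eq3 (x²,y² cancel):
  163.438·x + 99.690·y = -5616.588958
  21.308·x + 43.370·y = -1355.383856
det = 163.438·43.370 − 99.690·21.308 = 4964.111540
x = (-5616.588958·43.370 − 99.690·-1355.383856) / 4964.111540 = -21.851493
y = (163.438·-1355.383856 − -5616.588958·21.308) / 4964.111540 = -20.515846
|P − Q| = √((-21.851493 − -20.381)² + (-20.515846 − -3.750)²) = 16.830209

16.830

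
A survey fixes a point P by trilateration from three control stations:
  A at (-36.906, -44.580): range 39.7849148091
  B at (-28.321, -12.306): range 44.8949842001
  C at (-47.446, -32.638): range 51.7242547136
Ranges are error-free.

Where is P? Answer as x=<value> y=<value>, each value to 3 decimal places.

eq1: (x + 36.906)² + (y + 44.580)² = 39.7849148091²
eq2: (x + 28.321)² + (y + 12.306)² = 44.8949842001²
eq3: (x + 47.446)² + (y + 32.638)² = 51.7242547136²
eq1−eq2, eq1−eq3 (x²,y² cancel):
  17.170·x + 64.548·y = -2828.632719
  -21.080·x + 23.884·y = -1125.626355
det = 17.170·23.884 − 64.548·-21.080 = 1770.760120
x = (-2828.632719·23.884 − 64.548·-1125.626355) / 1770.760120 = 2.878914
y = (17.170·-1125.626355 − -2828.632719·-21.080) / 1770.760120 = -44.587960

x=2.879 y=-44.588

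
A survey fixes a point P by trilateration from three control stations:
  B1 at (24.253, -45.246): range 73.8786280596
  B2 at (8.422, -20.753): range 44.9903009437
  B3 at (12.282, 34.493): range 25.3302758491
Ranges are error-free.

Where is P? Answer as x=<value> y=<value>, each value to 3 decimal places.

eq1: (x − 24.253)² + (y + 45.246)² = 73.8786280596²
eq2: (x − 8.422)² + (y + 20.753)² = 44.9903009437²
eq3: (x − 12.282)² + (y − 34.493)² = 25.3302758491²
eq2−eq1, eq2−eq3 (x²,y² cancel):
  31.662·x − 48.986·y = -1300.133073
  7.720·x + 110.492·y = 2221.501784
det = 31.662·110.492 − -48.986·7.720 = 3876.569624
x = (-1300.133073·110.492 − -48.986·2221.501784) / 3876.569624 = -8.985216
y = (31.662·2221.501784 − -1300.133073·7.720) / 3876.569624 = 20.733335

x=-8.985 y=20.733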